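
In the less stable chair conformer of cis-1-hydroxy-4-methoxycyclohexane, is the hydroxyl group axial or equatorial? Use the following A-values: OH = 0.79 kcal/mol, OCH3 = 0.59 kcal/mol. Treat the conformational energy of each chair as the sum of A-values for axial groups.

C1 and C4 have opposite parity, so for the cis isomer the two substituents are one axial and one equatorial in each chair.
Chair I (hydroxyl axial, methoxy equatorial): E = 0.79 kcal/mol.
Chair II (hydroxyl equatorial, methoxy axial): E = 0.59 kcal/mol.
Chair I is the less stable (higher-energy) conformer, and in that chair the hydroxyl group is axial.

axial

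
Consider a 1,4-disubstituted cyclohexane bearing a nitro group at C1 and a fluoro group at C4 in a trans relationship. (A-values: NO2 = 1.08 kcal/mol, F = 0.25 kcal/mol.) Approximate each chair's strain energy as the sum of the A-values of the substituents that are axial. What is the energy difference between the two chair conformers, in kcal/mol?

C1 and C4 have opposite parity, so for the trans isomer the two substituents are e,e in one chair and a,a in the other.
Chair I (nitro axial, fluoro axial): E = 1.33 kcal/mol.
Chair II (nitro equatorial, fluoro equatorial): E = 0.00 kcal/mol.
ΔE = 1.33 − 0.00 = 1.33 kcal/mol; chair II is more stable.

1.33 kcal/mol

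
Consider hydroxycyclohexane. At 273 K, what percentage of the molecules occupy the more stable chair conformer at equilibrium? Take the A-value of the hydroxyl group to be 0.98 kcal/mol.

One chair has the hydroxyl group axial (E = 0.98 kcal/mol) and the other has it equatorial (E = 0).
ΔG = 0.98 kcal/mol between the two chairs.
K = exp(ΔG/RT) with R = 1.987×10⁻³ kcal mol⁻¹ K⁻¹ and T = 273 K gives K ≈ 6.09.
Fraction in the lower-energy chair = K/(K+1) = 85.9%.

85.9%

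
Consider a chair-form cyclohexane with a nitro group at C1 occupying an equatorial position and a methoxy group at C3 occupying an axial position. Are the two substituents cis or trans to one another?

C1 and C3 have the same parity, so their axial bonds point in the same direction.
With same-parity carbons, two substituents on the same face are both axial or both equatorial; opposite faces give one of each.
Here the groups are equatorial/axial → opposite face → trans.

trans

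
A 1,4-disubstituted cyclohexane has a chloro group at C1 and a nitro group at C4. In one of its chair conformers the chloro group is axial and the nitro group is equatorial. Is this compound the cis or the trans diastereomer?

cis

C1 and C4 have opposite parity, so their axial bonds point in opposite directions.
With opposite-parity carbons, two substituents on the same face are one axial and one equatorial; opposite faces give both axial or both equatorial.
Here the groups are axial/equatorial → same face → cis.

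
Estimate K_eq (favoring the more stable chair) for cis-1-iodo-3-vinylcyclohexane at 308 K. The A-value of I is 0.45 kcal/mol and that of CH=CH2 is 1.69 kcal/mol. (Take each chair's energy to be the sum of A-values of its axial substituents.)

K ≈ 33.0

C1 and C3 have the same parity, so for the cis isomer the two substituents are e,e in one chair and a,a in the other.
Chair I (iodo axial, vinyl axial): E = 2.14 kcal/mol; chair II (iodo equatorial, vinyl equatorial): E = 0.00 kcal/mol.
ΔG = 2.14 kcal/mol between the two chairs.
K = exp(ΔG/RT) with R = 1.987×10⁻³ kcal mol⁻¹ K⁻¹ and T = 308 K gives K ≈ 33.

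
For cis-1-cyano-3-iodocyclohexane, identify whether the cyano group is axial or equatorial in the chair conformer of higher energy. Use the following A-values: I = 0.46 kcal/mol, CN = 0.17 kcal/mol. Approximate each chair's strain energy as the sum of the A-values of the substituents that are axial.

axial

C1 and C3 have the same parity, so for the cis isomer the two substituents are e,e in one chair and a,a in the other.
Chair I (iodo axial, cyano axial): E = 0.63 kcal/mol.
Chair II (iodo equatorial, cyano equatorial): E = 0.00 kcal/mol.
Chair I is the less stable (higher-energy) conformer, and in that chair the cyano group is axial.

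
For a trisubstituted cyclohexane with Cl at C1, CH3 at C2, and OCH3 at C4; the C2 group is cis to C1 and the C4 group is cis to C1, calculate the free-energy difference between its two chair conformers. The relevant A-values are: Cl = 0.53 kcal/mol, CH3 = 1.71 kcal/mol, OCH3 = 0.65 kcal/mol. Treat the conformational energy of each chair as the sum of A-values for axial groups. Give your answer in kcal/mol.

Chair I (chloro axial, methyl equatorial, methoxy equatorial): E = 0.53 kcal/mol.
Chair II (chloro equatorial, methyl axial, methoxy axial): E = 2.36 kcal/mol.
ΔE = 2.36 − 0.53 = 1.83 kcal/mol; chair I is more stable.

1.83 kcal/mol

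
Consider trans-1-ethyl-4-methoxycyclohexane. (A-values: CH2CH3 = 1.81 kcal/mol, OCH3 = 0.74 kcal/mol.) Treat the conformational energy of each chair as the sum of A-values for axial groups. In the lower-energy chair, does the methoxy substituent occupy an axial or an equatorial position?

equatorial

C1 and C4 have opposite parity, so for the trans isomer the two substituents are e,e in one chair and a,a in the other.
Chair I (ethyl axial, methoxy axial): E = 2.55 kcal/mol.
Chair II (ethyl equatorial, methoxy equatorial): E = 0.00 kcal/mol.
Chair II is the more stable (lower-energy) conformer, and in that chair the methoxy group is equatorial.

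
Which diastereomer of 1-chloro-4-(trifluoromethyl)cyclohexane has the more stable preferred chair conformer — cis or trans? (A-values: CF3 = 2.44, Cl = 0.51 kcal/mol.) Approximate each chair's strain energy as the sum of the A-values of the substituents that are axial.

trans

At 1,4 positions (parity opposite): cis → (a,e or e,a); trans → (e,e or a,a).
Best chair for cis: E = 0.51 kcal/mol; best chair for trans: E = 0.00 kcal/mol.
The trans isomer is lower by 0.51 kcal/mol.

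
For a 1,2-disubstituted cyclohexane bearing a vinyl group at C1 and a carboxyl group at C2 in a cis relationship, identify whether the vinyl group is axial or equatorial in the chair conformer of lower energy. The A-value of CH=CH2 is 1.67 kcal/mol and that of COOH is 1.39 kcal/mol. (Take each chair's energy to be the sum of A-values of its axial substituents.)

equatorial

C1 and C2 have opposite parity, so for the cis isomer the two substituents are one axial and one equatorial in each chair.
Chair I (vinyl axial, carboxyl equatorial): E = 1.67 kcal/mol.
Chair II (vinyl equatorial, carboxyl axial): E = 1.39 kcal/mol.
Chair II is the more stable (lower-energy) conformer, and in that chair the vinyl group is equatorial.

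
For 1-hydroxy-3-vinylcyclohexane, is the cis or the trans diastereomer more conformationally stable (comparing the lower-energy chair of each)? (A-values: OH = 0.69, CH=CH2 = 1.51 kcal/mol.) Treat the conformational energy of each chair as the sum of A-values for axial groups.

At 1,3 positions (parity same): cis → (e,e or a,a); trans → (a,e or e,a).
Best chair for cis: E = 0.00 kcal/mol; best chair for trans: E = 0.69 kcal/mol.
The cis isomer is lower by 0.69 kcal/mol.

cis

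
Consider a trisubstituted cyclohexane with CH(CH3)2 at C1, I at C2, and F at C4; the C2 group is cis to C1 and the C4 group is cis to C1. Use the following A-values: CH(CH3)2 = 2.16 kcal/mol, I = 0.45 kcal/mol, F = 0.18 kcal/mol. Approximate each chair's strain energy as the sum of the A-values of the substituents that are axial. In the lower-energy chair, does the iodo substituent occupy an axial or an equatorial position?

Chair I (isopropyl axial, iodo equatorial, fluoro equatorial): E = 2.16 kcal/mol.
Chair II (isopropyl equatorial, iodo axial, fluoro axial): E = 0.63 kcal/mol.
Chair II is the more stable (lower-energy) conformer, and in that chair the iodo group is axial.

axial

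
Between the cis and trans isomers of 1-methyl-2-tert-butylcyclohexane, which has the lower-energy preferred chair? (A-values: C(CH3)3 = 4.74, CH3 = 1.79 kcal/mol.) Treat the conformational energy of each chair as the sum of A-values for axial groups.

trans

At 1,2 positions (parity opposite): cis → (a,e or e,a); trans → (e,e or a,a).
Best chair for cis: E = 1.79 kcal/mol; best chair for trans: E = 0.00 kcal/mol.
The trans isomer is lower by 1.79 kcal/mol.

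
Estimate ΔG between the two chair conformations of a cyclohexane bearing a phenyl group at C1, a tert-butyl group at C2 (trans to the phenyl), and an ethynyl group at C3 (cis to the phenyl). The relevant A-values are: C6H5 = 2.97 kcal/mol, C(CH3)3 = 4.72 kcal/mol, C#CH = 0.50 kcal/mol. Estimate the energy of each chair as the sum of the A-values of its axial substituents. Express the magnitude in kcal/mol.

Chair I (phenyl axial, tert-butyl axial, ethynyl axial): E = 8.19 kcal/mol.
Chair II (phenyl equatorial, tert-butyl equatorial, ethynyl equatorial): E = 0.00 kcal/mol.
ΔE = 8.19 − 0.00 = 8.19 kcal/mol; chair II is more stable.

8.19 kcal/mol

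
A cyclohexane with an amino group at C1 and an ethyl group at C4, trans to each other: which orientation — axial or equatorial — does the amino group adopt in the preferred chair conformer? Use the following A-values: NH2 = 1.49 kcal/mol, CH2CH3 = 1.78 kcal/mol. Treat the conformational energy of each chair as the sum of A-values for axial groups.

equatorial

C1 and C4 have opposite parity, so for the trans isomer the two substituents are e,e in one chair and a,a in the other.
Chair I (amino axial, ethyl axial): E = 3.27 kcal/mol.
Chair II (amino equatorial, ethyl equatorial): E = 0.00 kcal/mol.
Chair II is the more stable (lower-energy) conformer, and in that chair the amino group is equatorial.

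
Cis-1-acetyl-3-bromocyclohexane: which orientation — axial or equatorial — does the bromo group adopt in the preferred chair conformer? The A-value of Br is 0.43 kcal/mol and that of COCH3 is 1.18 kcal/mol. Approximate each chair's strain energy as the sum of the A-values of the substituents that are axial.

equatorial

C1 and C3 have the same parity, so for the cis isomer the two substituents are e,e in one chair and a,a in the other.
Chair I (bromo axial, acetyl axial): E = 1.61 kcal/mol.
Chair II (bromo equatorial, acetyl equatorial): E = 0.00 kcal/mol.
Chair II is the more stable (lower-energy) conformer, and in that chair the bromo group is equatorial.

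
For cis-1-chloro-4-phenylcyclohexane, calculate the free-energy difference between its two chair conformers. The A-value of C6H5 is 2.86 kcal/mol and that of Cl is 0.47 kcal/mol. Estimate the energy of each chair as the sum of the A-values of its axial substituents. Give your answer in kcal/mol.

C1 and C4 have opposite parity, so for the cis isomer the two substituents are one axial and one equatorial in each chair.
Chair I (phenyl axial, chloro equatorial): E = 2.86 kcal/mol.
Chair II (phenyl equatorial, chloro axial): E = 0.47 kcal/mol.
ΔE = 2.86 − 0.47 = 2.39 kcal/mol; chair II is more stable.

2.39 kcal/mol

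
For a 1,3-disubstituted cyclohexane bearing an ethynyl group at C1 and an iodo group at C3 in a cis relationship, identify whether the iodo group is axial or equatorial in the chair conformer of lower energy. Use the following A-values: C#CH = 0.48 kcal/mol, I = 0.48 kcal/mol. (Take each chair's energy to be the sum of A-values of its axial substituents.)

C1 and C3 have the same parity, so for the cis isomer the two substituents are e,e in one chair and a,a in the other.
Chair I (ethynyl axial, iodo axial): E = 0.96 kcal/mol.
Chair II (ethynyl equatorial, iodo equatorial): E = 0.00 kcal/mol.
Chair II is the more stable (lower-energy) conformer, and in that chair the iodo group is equatorial.

equatorial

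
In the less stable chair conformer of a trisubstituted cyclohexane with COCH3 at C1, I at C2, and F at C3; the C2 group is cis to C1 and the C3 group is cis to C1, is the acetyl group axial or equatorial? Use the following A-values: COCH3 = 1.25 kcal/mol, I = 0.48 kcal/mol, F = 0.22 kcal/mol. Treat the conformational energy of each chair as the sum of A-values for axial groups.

Chair I (acetyl axial, iodo equatorial, fluoro axial): E = 1.47 kcal/mol.
Chair II (acetyl equatorial, iodo axial, fluoro equatorial): E = 0.48 kcal/mol.
Chair I is the less stable (higher-energy) conformer, and in that chair the acetyl group is axial.

axial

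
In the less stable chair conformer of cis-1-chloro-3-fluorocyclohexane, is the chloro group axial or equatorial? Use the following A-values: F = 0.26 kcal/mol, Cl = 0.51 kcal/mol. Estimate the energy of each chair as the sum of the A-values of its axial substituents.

axial

C1 and C3 have the same parity, so for the cis isomer the two substituents are e,e in one chair and a,a in the other.
Chair I (fluoro axial, chloro axial): E = 0.77 kcal/mol.
Chair II (fluoro equatorial, chloro equatorial): E = 0.00 kcal/mol.
Chair I is the less stable (higher-energy) conformer, and in that chair the chloro group is axial.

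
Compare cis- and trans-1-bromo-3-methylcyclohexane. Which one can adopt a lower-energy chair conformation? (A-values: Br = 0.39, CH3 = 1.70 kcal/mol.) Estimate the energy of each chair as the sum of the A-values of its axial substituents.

cis

At 1,3 positions (parity same): cis → (e,e or a,a); trans → (a,e or e,a).
Best chair for cis: E = 0.00 kcal/mol; best chair for trans: E = 0.39 kcal/mol.
The cis isomer is lower by 0.39 kcal/mol.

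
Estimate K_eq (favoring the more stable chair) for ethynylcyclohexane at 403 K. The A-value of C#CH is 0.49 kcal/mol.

One chair has the ethynyl group axial (E = 0.49 kcal/mol) and the other has it equatorial (E = 0).
ΔG = 0.49 kcal/mol between the two chairs.
K = exp(ΔG/RT) with R = 1.987×10⁻³ kcal mol⁻¹ K⁻¹ and T = 403 K gives K ≈ 1.84.

K ≈ 1.84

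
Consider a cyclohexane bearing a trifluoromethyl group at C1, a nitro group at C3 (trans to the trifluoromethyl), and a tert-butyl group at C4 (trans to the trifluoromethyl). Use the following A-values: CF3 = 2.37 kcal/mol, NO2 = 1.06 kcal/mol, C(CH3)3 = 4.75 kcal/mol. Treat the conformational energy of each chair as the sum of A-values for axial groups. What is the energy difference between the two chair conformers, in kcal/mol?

Chair I (trifluoromethyl axial, nitro equatorial, tert-butyl axial): E = 7.12 kcal/mol.
Chair II (trifluoromethyl equatorial, nitro axial, tert-butyl equatorial): E = 1.06 kcal/mol.
ΔE = 7.12 − 1.06 = 6.06 kcal/mol; chair II is more stable.

6.06 kcal/mol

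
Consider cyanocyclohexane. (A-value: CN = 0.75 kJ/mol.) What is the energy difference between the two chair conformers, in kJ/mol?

0.75 kJ/mol

A monosubstituted cyclohexane has one chair with the cyano group axial (E = A = 0.75 kJ/mol) and one with it equatorial (E = 0).
ΔE = 0.75 − 0 = 0.75 kJ/mol.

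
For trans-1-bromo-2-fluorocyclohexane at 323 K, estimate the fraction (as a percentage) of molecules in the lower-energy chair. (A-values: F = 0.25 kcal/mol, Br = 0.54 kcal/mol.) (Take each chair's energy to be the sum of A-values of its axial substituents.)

77.4%

C1 and C2 have opposite parity, so for the trans isomer the two substituents are e,e in one chair and a,a in the other.
Chair I (fluoro axial, bromo axial): E = 0.79 kcal/mol; chair II (fluoro equatorial, bromo equatorial): E = 0.00 kcal/mol.
ΔG = 0.79 kcal/mol between the two chairs.
K = exp(ΔG/RT) with R = 1.987×10⁻³ kcal mol⁻¹ K⁻¹ and T = 323 K gives K ≈ 3.42.
Fraction in the lower-energy chair = K/(K+1) = 77.4%.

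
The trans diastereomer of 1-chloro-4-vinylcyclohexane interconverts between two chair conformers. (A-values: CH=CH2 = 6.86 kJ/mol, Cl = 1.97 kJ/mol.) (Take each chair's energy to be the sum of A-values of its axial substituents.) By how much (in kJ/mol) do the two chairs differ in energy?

8.83 kJ/mol

C1 and C4 have opposite parity, so for the trans isomer the two substituents are e,e in one chair and a,a in the other.
Chair I (vinyl axial, chloro axial): E = 8.83 kJ/mol.
Chair II (vinyl equatorial, chloro equatorial): E = 0.00 kJ/mol.
ΔE = 8.83 − 0.00 = 8.83 kJ/mol; chair II is more stable.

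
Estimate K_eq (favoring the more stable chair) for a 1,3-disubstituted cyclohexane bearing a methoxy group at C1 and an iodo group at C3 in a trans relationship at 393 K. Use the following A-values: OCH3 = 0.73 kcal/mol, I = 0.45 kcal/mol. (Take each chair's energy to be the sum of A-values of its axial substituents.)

K ≈ 1.43

C1 and C3 have the same parity, so for the trans isomer the two substituents are one axial and one equatorial in each chair.
Chair I (methoxy axial, iodo equatorial): E = 0.73 kcal/mol; chair II (methoxy equatorial, iodo axial): E = 0.45 kcal/mol.
ΔG = 0.28 kcal/mol between the two chairs.
K = exp(ΔG/RT) with R = 1.987×10⁻³ kcal mol⁻¹ K⁻¹ and T = 393 K gives K ≈ 1.43.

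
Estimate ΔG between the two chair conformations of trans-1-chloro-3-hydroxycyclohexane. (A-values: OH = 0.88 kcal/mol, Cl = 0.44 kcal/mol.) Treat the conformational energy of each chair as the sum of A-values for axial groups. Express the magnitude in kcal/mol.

C1 and C3 have the same parity, so for the trans isomer the two substituents are one axial and one equatorial in each chair.
Chair I (hydroxyl axial, chloro equatorial): E = 0.88 kcal/mol.
Chair II (hydroxyl equatorial, chloro axial): E = 0.44 kcal/mol.
ΔE = 0.88 − 0.44 = 0.44 kcal/mol; chair II is more stable.

0.44 kcal/mol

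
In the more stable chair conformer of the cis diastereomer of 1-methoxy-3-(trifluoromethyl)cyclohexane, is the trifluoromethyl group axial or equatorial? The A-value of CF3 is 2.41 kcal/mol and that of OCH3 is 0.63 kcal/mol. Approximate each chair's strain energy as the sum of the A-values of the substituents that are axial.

C1 and C3 have the same parity, so for the cis isomer the two substituents are e,e in one chair and a,a in the other.
Chair I (trifluoromethyl axial, methoxy axial): E = 3.04 kcal/mol.
Chair II (trifluoromethyl equatorial, methoxy equatorial): E = 0.00 kcal/mol.
Chair II is the more stable (lower-energy) conformer, and in that chair the trifluoromethyl group is equatorial.

equatorial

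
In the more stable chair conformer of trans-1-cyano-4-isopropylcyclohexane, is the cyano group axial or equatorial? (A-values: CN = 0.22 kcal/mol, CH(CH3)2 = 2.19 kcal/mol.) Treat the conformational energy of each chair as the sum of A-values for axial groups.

equatorial

C1 and C4 have opposite parity, so for the trans isomer the two substituents are e,e in one chair and a,a in the other.
Chair I (cyano axial, isopropyl axial): E = 2.41 kcal/mol.
Chair II (cyano equatorial, isopropyl equatorial): E = 0.00 kcal/mol.
Chair II is the more stable (lower-energy) conformer, and in that chair the cyano group is equatorial.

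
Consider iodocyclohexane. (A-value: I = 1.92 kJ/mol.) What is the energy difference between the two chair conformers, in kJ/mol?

A monosubstituted cyclohexane has one chair with the iodo group axial (E = A = 1.92 kJ/mol) and one with it equatorial (E = 0).
ΔE = 1.92 − 0 = 1.92 kJ/mol.

1.92 kJ/mol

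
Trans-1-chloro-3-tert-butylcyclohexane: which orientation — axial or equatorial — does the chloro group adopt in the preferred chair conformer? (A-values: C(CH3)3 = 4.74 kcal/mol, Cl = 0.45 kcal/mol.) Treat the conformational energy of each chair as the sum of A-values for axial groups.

axial

C1 and C3 have the same parity, so for the trans isomer the two substituents are one axial and one equatorial in each chair.
Chair I (tert-butyl axial, chloro equatorial): E = 4.74 kcal/mol.
Chair II (tert-butyl equatorial, chloro axial): E = 0.45 kcal/mol.
Chair II is the more stable (lower-energy) conformer, and in that chair the chloro group is axial.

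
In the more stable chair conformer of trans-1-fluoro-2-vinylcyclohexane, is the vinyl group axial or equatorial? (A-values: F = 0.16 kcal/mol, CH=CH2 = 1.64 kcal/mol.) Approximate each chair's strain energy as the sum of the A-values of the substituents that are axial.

equatorial

C1 and C2 have opposite parity, so for the trans isomer the two substituents are e,e in one chair and a,a in the other.
Chair I (fluoro axial, vinyl axial): E = 1.80 kcal/mol.
Chair II (fluoro equatorial, vinyl equatorial): E = 0.00 kcal/mol.
Chair II is the more stable (lower-energy) conformer, and in that chair the vinyl group is equatorial.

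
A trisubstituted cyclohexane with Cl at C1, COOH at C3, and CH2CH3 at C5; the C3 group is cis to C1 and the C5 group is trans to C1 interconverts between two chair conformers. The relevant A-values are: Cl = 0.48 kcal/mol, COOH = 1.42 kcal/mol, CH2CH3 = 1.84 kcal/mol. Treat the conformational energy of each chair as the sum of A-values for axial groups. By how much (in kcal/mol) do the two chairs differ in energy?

Chair I (chloro axial, carboxyl axial, ethyl equatorial): E = 1.90 kcal/mol.
Chair II (chloro equatorial, carboxyl equatorial, ethyl axial): E = 1.84 kcal/mol.
ΔE = 1.90 − 1.84 = 0.06 kcal/mol; chair II is more stable.

0.06 kcal/mol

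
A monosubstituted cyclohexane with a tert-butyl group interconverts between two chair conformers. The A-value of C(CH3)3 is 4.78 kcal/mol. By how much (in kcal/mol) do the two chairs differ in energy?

A monosubstituted cyclohexane has one chair with the tert-butyl group axial (E = A = 4.78 kcal/mol) and one with it equatorial (E = 0).
ΔE = 4.78 − 0 = 4.78 kcal/mol.

4.78 kcal/mol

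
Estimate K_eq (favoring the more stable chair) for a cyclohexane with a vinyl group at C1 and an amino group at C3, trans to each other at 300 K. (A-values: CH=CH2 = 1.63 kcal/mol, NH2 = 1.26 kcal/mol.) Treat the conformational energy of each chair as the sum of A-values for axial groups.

K ≈ 1.86

C1 and C3 have the same parity, so for the trans isomer the two substituents are one axial and one equatorial in each chair.
Chair I (vinyl axial, amino equatorial): E = 1.63 kcal/mol; chair II (vinyl equatorial, amino axial): E = 1.26 kcal/mol.
ΔG = 0.37 kcal/mol between the two chairs.
K = exp(ΔG/RT) with R = 1.987×10⁻³ kcal mol⁻¹ K⁻¹ and T = 300 K gives K ≈ 1.86.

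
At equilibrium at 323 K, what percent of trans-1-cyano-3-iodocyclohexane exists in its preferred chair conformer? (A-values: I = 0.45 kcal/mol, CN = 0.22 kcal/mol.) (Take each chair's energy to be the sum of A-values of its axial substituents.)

58.9%

C1 and C3 have the same parity, so for the trans isomer the two substituents are one axial and one equatorial in each chair.
Chair I (iodo axial, cyano equatorial): E = 0.45 kcal/mol; chair II (iodo equatorial, cyano axial): E = 0.22 kcal/mol.
ΔG = 0.23 kcal/mol between the two chairs.
K = exp(ΔG/RT) with R = 1.987×10⁻³ kcal mol⁻¹ K⁻¹ and T = 323 K gives K ≈ 1.43.
Fraction in the lower-energy chair = K/(K+1) = 58.9%.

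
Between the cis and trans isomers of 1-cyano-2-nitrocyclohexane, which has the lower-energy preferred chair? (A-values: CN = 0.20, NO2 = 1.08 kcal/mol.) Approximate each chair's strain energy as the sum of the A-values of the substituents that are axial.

trans

At 1,2 positions (parity opposite): cis → (a,e or e,a); trans → (e,e or a,a).
Best chair for cis: E = 0.20 kcal/mol; best chair for trans: E = 0.00 kcal/mol.
The trans isomer is lower by 0.20 kcal/mol.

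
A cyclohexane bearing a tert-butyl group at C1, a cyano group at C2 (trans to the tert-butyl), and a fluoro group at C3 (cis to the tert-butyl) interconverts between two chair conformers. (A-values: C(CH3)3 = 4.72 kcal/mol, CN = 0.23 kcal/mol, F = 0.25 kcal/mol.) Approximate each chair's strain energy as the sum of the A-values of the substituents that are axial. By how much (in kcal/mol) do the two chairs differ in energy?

5.20 kcal/mol

Chair I (tert-butyl axial, cyano axial, fluoro axial): E = 5.20 kcal/mol.
Chair II (tert-butyl equatorial, cyano equatorial, fluoro equatorial): E = 0.00 kcal/mol.
ΔE = 5.20 − 0.00 = 5.20 kcal/mol; chair II is more stable.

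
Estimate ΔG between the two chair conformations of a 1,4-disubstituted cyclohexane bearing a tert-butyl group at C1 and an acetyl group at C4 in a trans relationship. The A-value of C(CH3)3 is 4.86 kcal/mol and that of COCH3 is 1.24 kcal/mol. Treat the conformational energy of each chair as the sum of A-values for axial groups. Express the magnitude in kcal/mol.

C1 and C4 have opposite parity, so for the trans isomer the two substituents are e,e in one chair and a,a in the other.
Chair I (tert-butyl axial, acetyl axial): E = 6.10 kcal/mol.
Chair II (tert-butyl equatorial, acetyl equatorial): E = 0.00 kcal/mol.
ΔE = 6.10 − 0.00 = 6.10 kcal/mol; chair II is more stable.

6.10 kcal/mol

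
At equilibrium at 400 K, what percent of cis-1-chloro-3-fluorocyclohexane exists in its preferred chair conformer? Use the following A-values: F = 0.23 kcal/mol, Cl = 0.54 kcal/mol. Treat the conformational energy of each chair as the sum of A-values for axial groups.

72.5%

C1 and C3 have the same parity, so for the cis isomer the two substituents are e,e in one chair and a,a in the other.
Chair I (fluoro axial, chloro axial): E = 0.77 kcal/mol; chair II (fluoro equatorial, chloro equatorial): E = 0.00 kcal/mol.
ΔG = 0.77 kcal/mol between the two chairs.
K = exp(ΔG/RT) with R = 1.987×10⁻³ kcal mol⁻¹ K⁻¹ and T = 400 K gives K ≈ 2.63.
Fraction in the lower-energy chair = K/(K+1) = 72.5%.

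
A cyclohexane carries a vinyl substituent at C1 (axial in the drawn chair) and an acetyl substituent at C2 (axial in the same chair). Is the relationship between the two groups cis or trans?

trans

C1 and C2 have opposite parity, so their axial bonds point in opposite directions.
With opposite-parity carbons, two substituents on the same face are one axial and one equatorial; opposite faces give both axial or both equatorial.
Here the groups are axial/axial → opposite face → trans.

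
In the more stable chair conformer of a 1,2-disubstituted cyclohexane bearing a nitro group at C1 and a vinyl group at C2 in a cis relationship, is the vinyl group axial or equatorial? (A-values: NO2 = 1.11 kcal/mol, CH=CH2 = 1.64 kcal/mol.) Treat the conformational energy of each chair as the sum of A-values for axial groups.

C1 and C2 have opposite parity, so for the cis isomer the two substituents are one axial and one equatorial in each chair.
Chair I (nitro axial, vinyl equatorial): E = 1.11 kcal/mol.
Chair II (nitro equatorial, vinyl axial): E = 1.64 kcal/mol.
Chair I is the more stable (lower-energy) conformer, and in that chair the vinyl group is equatorial.

equatorial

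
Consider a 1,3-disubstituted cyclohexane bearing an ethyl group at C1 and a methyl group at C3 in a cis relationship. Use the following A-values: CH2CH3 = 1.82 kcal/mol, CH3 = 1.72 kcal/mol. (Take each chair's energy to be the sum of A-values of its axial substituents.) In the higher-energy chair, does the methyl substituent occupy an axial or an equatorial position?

axial

C1 and C3 have the same parity, so for the cis isomer the two substituents are e,e in one chair and a,a in the other.
Chair I (ethyl axial, methyl axial): E = 3.54 kcal/mol.
Chair II (ethyl equatorial, methyl equatorial): E = 0.00 kcal/mol.
Chair I is the less stable (higher-energy) conformer, and in that chair the methyl group is axial.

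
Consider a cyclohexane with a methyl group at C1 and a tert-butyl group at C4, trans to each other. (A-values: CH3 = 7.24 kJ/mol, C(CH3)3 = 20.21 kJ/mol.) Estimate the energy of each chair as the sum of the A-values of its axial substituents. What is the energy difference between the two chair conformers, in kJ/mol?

27.45 kJ/mol

C1 and C4 have opposite parity, so for the trans isomer the two substituents are e,e in one chair and a,a in the other.
Chair I (methyl axial, tert-butyl axial): E = 27.45 kJ/mol.
Chair II (methyl equatorial, tert-butyl equatorial): E = 0.00 kJ/mol.
ΔE = 27.45 − 0.00 = 27.45 kJ/mol; chair II is more stable.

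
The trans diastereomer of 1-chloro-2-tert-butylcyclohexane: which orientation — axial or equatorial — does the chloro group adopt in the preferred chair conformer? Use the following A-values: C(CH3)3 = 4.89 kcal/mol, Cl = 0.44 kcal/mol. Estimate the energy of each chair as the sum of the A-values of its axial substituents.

equatorial

C1 and C2 have opposite parity, so for the trans isomer the two substituents are e,e in one chair and a,a in the other.
Chair I (tert-butyl axial, chloro axial): E = 5.33 kcal/mol.
Chair II (tert-butyl equatorial, chloro equatorial): E = 0.00 kcal/mol.
Chair II is the more stable (lower-energy) conformer, and in that chair the chloro group is equatorial.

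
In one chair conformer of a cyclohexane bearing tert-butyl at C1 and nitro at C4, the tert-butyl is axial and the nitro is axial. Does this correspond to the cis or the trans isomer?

C1 and C4 have opposite parity, so their axial bonds point in opposite directions.
With opposite-parity carbons, two substituents on the same face are one axial and one equatorial; opposite faces give both axial or both equatorial.
Here the groups are axial/axial → opposite face → trans.

trans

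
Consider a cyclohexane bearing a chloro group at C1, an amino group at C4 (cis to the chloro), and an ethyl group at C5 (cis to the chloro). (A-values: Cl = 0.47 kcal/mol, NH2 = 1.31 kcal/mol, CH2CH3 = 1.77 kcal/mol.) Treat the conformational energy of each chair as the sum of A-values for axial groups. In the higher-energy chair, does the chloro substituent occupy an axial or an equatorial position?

Chair I (chloro axial, amino equatorial, ethyl axial): E = 2.24 kcal/mol.
Chair II (chloro equatorial, amino axial, ethyl equatorial): E = 1.31 kcal/mol.
Chair I is the less stable (higher-energy) conformer, and in that chair the chloro group is axial.

axial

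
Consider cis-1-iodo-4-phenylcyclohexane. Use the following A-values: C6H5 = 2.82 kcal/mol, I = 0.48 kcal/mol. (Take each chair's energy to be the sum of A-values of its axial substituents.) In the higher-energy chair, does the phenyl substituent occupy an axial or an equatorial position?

axial

C1 and C4 have opposite parity, so for the cis isomer the two substituents are one axial and one equatorial in each chair.
Chair I (phenyl axial, iodo equatorial): E = 2.82 kcal/mol.
Chair II (phenyl equatorial, iodo axial): E = 0.48 kcal/mol.
Chair I is the less stable (higher-energy) conformer, and in that chair the phenyl group is axial.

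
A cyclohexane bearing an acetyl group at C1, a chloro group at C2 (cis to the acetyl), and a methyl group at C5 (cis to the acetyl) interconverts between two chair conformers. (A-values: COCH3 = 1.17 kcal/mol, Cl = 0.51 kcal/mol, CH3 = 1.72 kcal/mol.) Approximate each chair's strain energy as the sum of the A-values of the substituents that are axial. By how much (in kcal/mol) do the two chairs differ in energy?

2.38 kcal/mol

Chair I (acetyl axial, chloro equatorial, methyl axial): E = 2.89 kcal/mol.
Chair II (acetyl equatorial, chloro axial, methyl equatorial): E = 0.51 kcal/mol.
ΔE = 2.89 − 0.51 = 2.38 kcal/mol; chair II is more stable.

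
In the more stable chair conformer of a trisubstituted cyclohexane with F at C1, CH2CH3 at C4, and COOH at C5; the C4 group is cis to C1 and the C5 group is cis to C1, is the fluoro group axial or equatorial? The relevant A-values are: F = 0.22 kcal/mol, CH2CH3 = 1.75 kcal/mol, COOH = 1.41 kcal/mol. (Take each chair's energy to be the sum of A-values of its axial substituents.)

axial

Chair I (fluoro axial, ethyl equatorial, carboxyl axial): E = 1.63 kcal/mol.
Chair II (fluoro equatorial, ethyl axial, carboxyl equatorial): E = 1.75 kcal/mol.
Chair I is the more stable (lower-energy) conformer, and in that chair the fluoro group is axial.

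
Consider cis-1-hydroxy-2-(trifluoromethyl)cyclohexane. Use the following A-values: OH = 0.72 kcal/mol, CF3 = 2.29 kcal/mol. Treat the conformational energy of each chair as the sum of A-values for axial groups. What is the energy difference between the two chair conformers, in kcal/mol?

1.57 kcal/mol

C1 and C2 have opposite parity, so for the cis isomer the two substituents are one axial and one equatorial in each chair.
Chair I (hydroxyl axial, trifluoromethyl equatorial): E = 0.72 kcal/mol.
Chair II (hydroxyl equatorial, trifluoromethyl axial): E = 2.29 kcal/mol.
ΔE = 2.29 − 0.72 = 1.57 kcal/mol; chair I is more stable.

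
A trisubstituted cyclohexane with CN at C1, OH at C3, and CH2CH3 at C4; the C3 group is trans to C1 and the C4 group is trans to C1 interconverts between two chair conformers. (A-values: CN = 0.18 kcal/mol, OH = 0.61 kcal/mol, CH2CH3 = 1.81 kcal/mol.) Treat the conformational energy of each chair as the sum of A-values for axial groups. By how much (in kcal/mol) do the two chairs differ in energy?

Chair I (cyano axial, hydroxyl equatorial, ethyl axial): E = 1.99 kcal/mol.
Chair II (cyano equatorial, hydroxyl axial, ethyl equatorial): E = 0.61 kcal/mol.
ΔE = 1.99 − 0.61 = 1.38 kcal/mol; chair II is more stable.

1.38 kcal/mol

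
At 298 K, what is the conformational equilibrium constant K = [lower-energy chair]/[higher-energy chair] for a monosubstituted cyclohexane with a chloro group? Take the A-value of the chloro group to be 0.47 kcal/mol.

K ≈ 2.21

One chair has the chloro group axial (E = 0.47 kcal/mol) and the other has it equatorial (E = 0).
ΔG = 0.47 kcal/mol between the two chairs.
K = exp(ΔG/RT) with R = 1.987×10⁻³ kcal mol⁻¹ K⁻¹ and T = 298 K gives K ≈ 2.21.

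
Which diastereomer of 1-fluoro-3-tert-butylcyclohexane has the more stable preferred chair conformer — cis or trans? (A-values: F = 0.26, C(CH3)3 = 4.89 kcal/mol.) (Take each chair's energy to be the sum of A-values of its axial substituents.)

At 1,3 positions (parity same): cis → (e,e or a,a); trans → (a,e or e,a).
Best chair for cis: E = 0.00 kcal/mol; best chair for trans: E = 0.26 kcal/mol.
The cis isomer is lower by 0.26 kcal/mol.

cis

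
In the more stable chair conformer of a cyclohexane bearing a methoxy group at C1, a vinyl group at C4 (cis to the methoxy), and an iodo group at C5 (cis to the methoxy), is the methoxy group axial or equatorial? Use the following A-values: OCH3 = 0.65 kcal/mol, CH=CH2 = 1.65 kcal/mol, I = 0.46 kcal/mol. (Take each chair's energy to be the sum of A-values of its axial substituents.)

axial

Chair I (methoxy axial, vinyl equatorial, iodo axial): E = 1.11 kcal/mol.
Chair II (methoxy equatorial, vinyl axial, iodo equatorial): E = 1.65 kcal/mol.
Chair I is the more stable (lower-energy) conformer, and in that chair the methoxy group is axial.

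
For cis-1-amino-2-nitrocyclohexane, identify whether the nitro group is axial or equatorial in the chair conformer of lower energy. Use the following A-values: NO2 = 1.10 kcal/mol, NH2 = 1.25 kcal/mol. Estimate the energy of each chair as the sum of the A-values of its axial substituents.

C1 and C2 have opposite parity, so for the cis isomer the two substituents are one axial and one equatorial in each chair.
Chair I (nitro axial, amino equatorial): E = 1.10 kcal/mol.
Chair II (nitro equatorial, amino axial): E = 1.25 kcal/mol.
Chair I is the more stable (lower-energy) conformer, and in that chair the nitro group is axial.

axial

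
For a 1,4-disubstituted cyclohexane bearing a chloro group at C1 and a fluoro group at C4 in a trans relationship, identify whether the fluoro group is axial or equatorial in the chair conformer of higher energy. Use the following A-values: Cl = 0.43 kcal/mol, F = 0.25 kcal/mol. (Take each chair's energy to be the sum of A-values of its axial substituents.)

axial

C1 and C4 have opposite parity, so for the trans isomer the two substituents are e,e in one chair and a,a in the other.
Chair I (chloro axial, fluoro axial): E = 0.68 kcal/mol.
Chair II (chloro equatorial, fluoro equatorial): E = 0.00 kcal/mol.
Chair I is the less stable (higher-energy) conformer, and in that chair the fluoro group is axial.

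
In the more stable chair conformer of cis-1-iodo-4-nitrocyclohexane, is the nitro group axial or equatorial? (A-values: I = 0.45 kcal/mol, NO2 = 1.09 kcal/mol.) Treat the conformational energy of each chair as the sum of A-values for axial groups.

equatorial

C1 and C4 have opposite parity, so for the cis isomer the two substituents are one axial and one equatorial in each chair.
Chair I (iodo axial, nitro equatorial): E = 0.45 kcal/mol.
Chair II (iodo equatorial, nitro axial): E = 1.09 kcal/mol.
Chair I is the more stable (lower-energy) conformer, and in that chair the nitro group is equatorial.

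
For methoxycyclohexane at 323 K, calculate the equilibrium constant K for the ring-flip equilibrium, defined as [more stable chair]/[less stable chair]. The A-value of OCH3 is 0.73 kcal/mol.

K ≈ 3.12

One chair has the methoxy group axial (E = 0.73 kcal/mol) and the other has it equatorial (E = 0).
ΔG = 0.73 kcal/mol between the two chairs.
K = exp(ΔG/RT) with R = 1.987×10⁻³ kcal mol⁻¹ K⁻¹ and T = 323 K gives K ≈ 3.12.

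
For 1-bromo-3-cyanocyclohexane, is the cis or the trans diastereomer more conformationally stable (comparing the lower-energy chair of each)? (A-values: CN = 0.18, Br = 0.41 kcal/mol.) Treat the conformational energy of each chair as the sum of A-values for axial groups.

cis

At 1,3 positions (parity same): cis → (e,e or a,a); trans → (a,e or e,a).
Best chair for cis: E = 0.00 kcal/mol; best chair for trans: E = 0.18 kcal/mol.
The cis isomer is lower by 0.18 kcal/mol.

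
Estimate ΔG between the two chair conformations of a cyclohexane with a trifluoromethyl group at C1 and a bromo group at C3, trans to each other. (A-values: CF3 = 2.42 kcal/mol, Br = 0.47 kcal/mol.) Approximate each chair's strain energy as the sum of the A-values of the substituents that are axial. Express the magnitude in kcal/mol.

C1 and C3 have the same parity, so for the trans isomer the two substituents are one axial and one equatorial in each chair.
Chair I (trifluoromethyl axial, bromo equatorial): E = 2.42 kcal/mol.
Chair II (trifluoromethyl equatorial, bromo axial): E = 0.47 kcal/mol.
ΔE = 2.42 − 0.47 = 1.95 kcal/mol; chair II is more stable.

1.95 kcal/mol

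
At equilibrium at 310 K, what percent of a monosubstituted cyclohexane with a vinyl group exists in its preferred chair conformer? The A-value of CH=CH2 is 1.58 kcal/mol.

One chair has the vinyl group axial (E = 1.58 kcal/mol) and the other has it equatorial (E = 0).
ΔG = 1.58 kcal/mol between the two chairs.
K = exp(ΔG/RT) with R = 1.987×10⁻³ kcal mol⁻¹ K⁻¹ and T = 310 K gives K ≈ 13.
Fraction in the lower-energy chair = K/(K+1) = 92.9%.

92.9%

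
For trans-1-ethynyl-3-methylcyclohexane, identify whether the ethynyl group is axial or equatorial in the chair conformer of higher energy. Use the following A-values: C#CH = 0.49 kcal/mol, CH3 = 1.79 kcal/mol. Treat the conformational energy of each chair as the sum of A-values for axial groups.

C1 and C3 have the same parity, so for the trans isomer the two substituents are one axial and one equatorial in each chair.
Chair I (ethynyl axial, methyl equatorial): E = 0.49 kcal/mol.
Chair II (ethynyl equatorial, methyl axial): E = 1.79 kcal/mol.
Chair II is the less stable (higher-energy) conformer, and in that chair the ethynyl group is equatorial.

equatorial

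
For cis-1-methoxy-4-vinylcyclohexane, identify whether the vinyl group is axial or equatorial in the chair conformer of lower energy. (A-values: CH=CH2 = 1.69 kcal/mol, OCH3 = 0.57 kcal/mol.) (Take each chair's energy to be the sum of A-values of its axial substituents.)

equatorial

C1 and C4 have opposite parity, so for the cis isomer the two substituents are one axial and one equatorial in each chair.
Chair I (vinyl axial, methoxy equatorial): E = 1.69 kcal/mol.
Chair II (vinyl equatorial, methoxy axial): E = 0.57 kcal/mol.
Chair II is the more stable (lower-energy) conformer, and in that chair the vinyl group is equatorial.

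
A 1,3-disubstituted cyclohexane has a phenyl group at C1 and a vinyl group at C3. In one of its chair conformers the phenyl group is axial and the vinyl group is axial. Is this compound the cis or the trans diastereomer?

cis

C1 and C3 have the same parity, so their axial bonds point in the same direction.
With same-parity carbons, two substituents on the same face are both axial or both equatorial; opposite faces give one of each.
Here the groups are axial/axial → same face → cis.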